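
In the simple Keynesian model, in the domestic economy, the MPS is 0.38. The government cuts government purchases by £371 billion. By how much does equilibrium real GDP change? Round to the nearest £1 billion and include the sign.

−£976 billion

MPC = 1 − MPS = 1 − 0.38 = 0.62.
Spending multiplier = 1/(1 − MPC) = 1/(1 − 0.62) = 1/0.38 ≈ 2.632.
ΔY = k × ΔG = (−£371 billion) / 0.38 ≈ −£976 billion.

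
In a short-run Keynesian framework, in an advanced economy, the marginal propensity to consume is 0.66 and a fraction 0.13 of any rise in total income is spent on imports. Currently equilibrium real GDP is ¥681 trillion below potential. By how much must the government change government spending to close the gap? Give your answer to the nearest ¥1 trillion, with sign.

+¥320 trillion

Spending multiplier = 1/(1 − c + m) = 1/(1 − 0.66 + 0.13) = 1/0.47 ≈ 2.128.
Need ΔY = +¥681 trillion, so ΔG = ΔY/k = (+¥681 trillion) × 0.47 ≈ +¥320 trillion.
The government should increase government spending by ¥320 trillion.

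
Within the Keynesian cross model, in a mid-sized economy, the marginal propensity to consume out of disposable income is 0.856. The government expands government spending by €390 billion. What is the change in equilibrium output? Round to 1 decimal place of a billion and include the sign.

Government-spending multiplier = 1/(1 − MPC) = 1/(1 − 0.856) = 1/0.144 ≈ 6.944.
ΔY = k × ΔG = (+€390 billion) / 0.144 ≈ +€2,708.3 billion.

+€2,708.3 billion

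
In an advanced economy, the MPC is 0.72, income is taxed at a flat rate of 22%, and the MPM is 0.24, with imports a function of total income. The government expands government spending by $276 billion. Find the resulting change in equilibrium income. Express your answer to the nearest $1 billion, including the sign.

Government-spending multiplier = 1/(1 − c(1−t) + m) = 1/(1 − 0.72×0.78 + 0.24) = 1/0.6784 ≈ 1.474.
ΔY = k × ΔG = (+$276 billion) / 0.6784 ≈ +$407 billion.

+$407 billion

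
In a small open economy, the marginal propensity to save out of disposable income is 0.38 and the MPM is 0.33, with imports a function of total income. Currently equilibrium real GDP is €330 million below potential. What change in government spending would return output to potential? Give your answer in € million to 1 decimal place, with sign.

+€234.3 million

MPC = 1 − MPS = 1 − 0.38 = 0.62.
Spending multiplier = 1/(1 − c + m) = 1/(1 − 0.62 + 0.33) = 1/0.71 ≈ 1.408.
Need ΔY = +€330 million, so ΔG = ΔY/k = (+€330 million) × 0.71 = +€234.3 million.
The government should increase government spending by €234.3 million.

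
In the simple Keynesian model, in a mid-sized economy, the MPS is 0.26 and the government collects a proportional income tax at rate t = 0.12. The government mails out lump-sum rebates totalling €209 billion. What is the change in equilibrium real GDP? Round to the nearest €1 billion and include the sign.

MPC = 1 − MPS = 1 − 0.26 = 0.74.
A lump-sum tax change of −€209 billion shifts disposable income by +€209 billion; first-round consumption changes by −c × ΔT = −0.74 × (−€209 billion) = +€154.66 billion.
Expenditure multiplier = 1/(1 − c(1−t)) = 1/(1 − 0.74×0.88) = 1/0.3488 ≈ 2.867.
The tax multiplier is −c × k ≈ −2.122, so ΔY = k × (−c·ΔT) = (+€154.66 billion) / 0.3488 ≈ +€443 billion.

+€443 billion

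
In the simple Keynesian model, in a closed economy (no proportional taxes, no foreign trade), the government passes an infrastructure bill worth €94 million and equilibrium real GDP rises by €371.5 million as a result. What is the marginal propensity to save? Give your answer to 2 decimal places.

0.25

Implied spending multiplier k = ΔY/ΔG = 371.5/94 ≈ 3.9521.
Since k = 1/(1 − MPC), MPC = 1 − 1/k = 1 − ΔG/ΔY = 1 − 94/371.5 ≈ 0.75.
MPS = 1 − MPC = 0.25.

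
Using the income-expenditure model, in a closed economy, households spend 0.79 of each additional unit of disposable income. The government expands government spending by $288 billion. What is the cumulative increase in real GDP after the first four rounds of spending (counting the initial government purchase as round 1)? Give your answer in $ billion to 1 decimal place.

Round 1 adds ΔG = $288 billion; each later round is MPC = 0.79 times the previous.
After 4 rounds: 288 + 227.52 + 179.7408 + 141.995232 = ΔG·(1 − c^4)/(1 − c) = 288 × (1 − 0.38950081)/0.21 ≈ $837.3 billion.

$837.3 billion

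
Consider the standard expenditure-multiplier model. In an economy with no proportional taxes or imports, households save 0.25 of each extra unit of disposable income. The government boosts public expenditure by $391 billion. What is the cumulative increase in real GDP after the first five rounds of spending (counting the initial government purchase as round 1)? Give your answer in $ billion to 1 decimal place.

MPC = 1 − MPS = 1 − 0.25 = 0.75.
Round 1 adds ΔG = $391 billion; each later round is MPC = 0.75 times the previous.
After 5 rounds: 391 + 293.25 + 219.9375 + 164.953125 + 123.71484375 = ΔG·(1 − c^5)/(1 − c) = 391 × (1 − 0.2373046875)/0.25 ≈ $1,192.9 billion.

$1,192.9 billion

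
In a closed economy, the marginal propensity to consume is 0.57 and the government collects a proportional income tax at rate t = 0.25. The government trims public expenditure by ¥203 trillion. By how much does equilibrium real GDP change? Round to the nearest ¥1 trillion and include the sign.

−¥355 trillion

Expenditure multiplier = 1/(1 − c(1−t)) = 1/(1 − 0.57×0.75) = 1/0.5725 ≈ 1.747.
ΔY = k × ΔG = (−¥203 trillion) / 0.5725 ≈ −¥355 trillion.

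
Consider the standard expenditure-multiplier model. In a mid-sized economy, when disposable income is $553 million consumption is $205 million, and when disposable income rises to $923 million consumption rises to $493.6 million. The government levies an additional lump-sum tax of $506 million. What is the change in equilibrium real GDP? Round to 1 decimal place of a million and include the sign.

MPC = ΔC/ΔYd = (493.6 − 205)/(923 − 553) = 288.6/370 = 0.78.
A lump-sum tax change of +$506 million shifts disposable income by −$506 million; first-round consumption changes by −c × ΔT = −0.78 × (+$506 million) = −$394.68 million.
Expenditure multiplier = 1/(1 − MPC) = 1/(1 − 0.78) = 1/0.22 ≈ 4.545.
The tax multiplier is −c × k ≈ −3.545, so ΔY = k × (−c·ΔT) = (−$394.68 million) / 0.22 = −$1,794 million.

−$1,794.0 million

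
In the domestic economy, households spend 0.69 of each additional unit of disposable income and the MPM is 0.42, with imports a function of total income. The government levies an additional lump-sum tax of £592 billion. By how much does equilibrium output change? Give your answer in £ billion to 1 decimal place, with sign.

−£559.6 billion

A lump-sum tax change of +£592 billion shifts disposable income by −£592 billion; first-round consumption changes by −c × ΔT = −0.69 × (+£592 billion) = −£408.48 billion.
Expenditure multiplier = 1/(1 − c + m) = 1/(1 − 0.69 + 0.42) = 1/0.73 ≈ 1.37.
The tax multiplier is −c × k ≈ −0.945, so ΔY = k × (−c·ΔT) = (−£408.48 billion) / 0.73 ≈ −£559.6 billion.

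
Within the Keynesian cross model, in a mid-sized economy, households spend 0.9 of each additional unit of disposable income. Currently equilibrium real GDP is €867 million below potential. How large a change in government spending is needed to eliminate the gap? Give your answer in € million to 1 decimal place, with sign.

+€86.7 million

Spending multiplier = 1/(1 − MPC) = 1/(1 − 0.9) = 1/0.1 = 10.
Need ΔY = +€867 million, so ΔG = ΔY/k = (+€867 million) × 0.1 = +€86.7 million.
The government should increase government spending by €86.7 million.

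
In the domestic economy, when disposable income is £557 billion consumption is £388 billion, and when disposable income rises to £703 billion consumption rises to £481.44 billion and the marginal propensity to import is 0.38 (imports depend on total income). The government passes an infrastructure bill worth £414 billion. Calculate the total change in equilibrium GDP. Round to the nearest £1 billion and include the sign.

MPC = ΔC/ΔYd = (481.44 − 388)/(703 − 557) = 93.44/146 = 0.64.
Expenditure multiplier = 1/(1 − c + m) = 1/(1 − 0.64 + 0.38) = 1/0.74 ≈ 1.351.
ΔY = k × ΔG = (+£414 billion) / 0.74 ≈ +£559 billion.

+£559 billion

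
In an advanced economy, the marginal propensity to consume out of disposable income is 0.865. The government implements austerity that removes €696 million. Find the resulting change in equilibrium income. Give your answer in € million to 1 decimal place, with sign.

Government-spending multiplier = 1/(1 − MPC) = 1/(1 − 0.865) = 1/0.135 ≈ 7.407.
ΔY = k × ΔG = (−€696 million) / 0.135 ≈ −€5,155.6 million.

−€5,155.6 million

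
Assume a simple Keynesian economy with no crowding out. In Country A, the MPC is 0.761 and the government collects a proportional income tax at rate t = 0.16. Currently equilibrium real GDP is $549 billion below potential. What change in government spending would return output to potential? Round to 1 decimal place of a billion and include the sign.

Spending multiplier = 1/(1 − c(1−t)) = 1/(1 − 0.761×0.84) = 1/0.36076 ≈ 2.772.
Need ΔY = +$549 billion, so ΔG = ΔY/k = (+$549 billion) × 0.36076 ≈ +$198.1 billion.
The government should increase government spending by $198.1 billion.

+$198.1 billion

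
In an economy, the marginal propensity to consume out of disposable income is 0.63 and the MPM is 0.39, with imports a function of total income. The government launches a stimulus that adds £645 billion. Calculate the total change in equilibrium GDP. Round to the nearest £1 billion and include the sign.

Expenditure multiplier = 1/(1 − c + m) = 1/(1 − 0.63 + 0.39) = 1/0.76 ≈ 1.316.
ΔY = k × ΔG = (+£645 billion) / 0.76 ≈ +£849 billion.

+£849 billion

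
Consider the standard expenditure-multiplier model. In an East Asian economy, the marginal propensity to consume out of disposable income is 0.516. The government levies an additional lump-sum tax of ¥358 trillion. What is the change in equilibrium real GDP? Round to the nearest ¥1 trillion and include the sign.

−¥382 trillion

A lump-sum tax change of +¥358 trillion shifts disposable income by −¥358 trillion; first-round consumption changes by −c × ΔT = −0.516 × (+¥358 trillion) = −¥184.728 trillion.
Expenditure multiplier = 1/(1 − MPC) = 1/(1 − 0.516) = 1/0.484 ≈ 2.066.
The tax multiplier is −c × k ≈ −1.066, so ΔY = k × (−c·ΔT) = (−¥184.728 trillion) / 0.484 ≈ −¥382 trillion.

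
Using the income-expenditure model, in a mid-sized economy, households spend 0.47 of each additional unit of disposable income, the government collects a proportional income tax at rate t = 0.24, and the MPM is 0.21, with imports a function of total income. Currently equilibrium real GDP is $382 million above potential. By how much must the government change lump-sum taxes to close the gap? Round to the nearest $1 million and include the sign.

Spending multiplier = 1/(1 − c(1−t) + m) = 1/(1 − 0.47×0.76 + 0.21) = 1/0.8528 ≈ 1.173.
Tax multiplier = −c·k = −0.47/0.8528 ≈ −0.551. Need ΔY = −$382 million, so ΔT = ΔY/(−c·k) = −(−$382 million) × 0.8528 / 0.47 ≈ +$693 million.
The government should raise lump-sum taxes by $693 million.

+$693 million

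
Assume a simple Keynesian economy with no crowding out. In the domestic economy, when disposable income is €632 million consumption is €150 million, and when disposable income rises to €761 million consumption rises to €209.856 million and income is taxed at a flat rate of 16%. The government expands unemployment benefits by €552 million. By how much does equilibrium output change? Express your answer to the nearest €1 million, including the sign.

MPC = ΔC/ΔYd = (209.856 − 150)/(761 − 632) = 59.856/129 = 0.464.
The transfer change shifts disposable income by +€552 million, so first-round consumption changes by c·ΔTR = 0.464 × (+€552 million) = +€256.128 million.
Expenditure multiplier = 1/(1 − c(1−t)) = 1/(1 − 0.464×0.84) = 1/0.61024 ≈ 1.639.
The transfer multiplier is c × k ≈ 0.76, so ΔY = k × (c·ΔTR) = (+€256.128 million) / 0.61024 ≈ +€420 million.

+€420 million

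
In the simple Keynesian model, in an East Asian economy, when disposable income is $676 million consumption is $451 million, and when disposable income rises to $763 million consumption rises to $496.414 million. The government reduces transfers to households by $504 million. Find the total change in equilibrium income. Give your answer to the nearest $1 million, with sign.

−$550 million

MPC = ΔC/ΔYd = (496.414 − 451)/(763 − 676) = 45.414/87 = 0.522.
The transfer change shifts disposable income by −$504 million, so first-round consumption changes by c·ΔTR = 0.522 × (−$504 million) = −$263.088 million.
Expenditure multiplier = 1/(1 − MPC) = 1/(1 − 0.522) = 1/0.478 ≈ 2.092.
The transfer multiplier is c × k ≈ 1.092, so ΔY = k × (c·ΔTR) = (−$263.088 million) / 0.478 ≈ −$550 million.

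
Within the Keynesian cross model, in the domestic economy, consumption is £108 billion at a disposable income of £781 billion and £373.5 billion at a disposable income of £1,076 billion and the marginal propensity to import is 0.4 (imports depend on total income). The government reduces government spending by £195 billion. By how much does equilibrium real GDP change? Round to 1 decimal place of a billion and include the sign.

−£390.0 billion

MPC = ΔC/ΔYd = (373.5 − 108)/(1,076 − 781) = 265.5/295 = 0.9.
Expenditure multiplier = 1/(1 − c + m) = 1/(1 − 0.9 + 0.4) = 1/0.5 = 2.
ΔY = k × ΔG = (−£195 billion) / 0.5 = −£390 billion.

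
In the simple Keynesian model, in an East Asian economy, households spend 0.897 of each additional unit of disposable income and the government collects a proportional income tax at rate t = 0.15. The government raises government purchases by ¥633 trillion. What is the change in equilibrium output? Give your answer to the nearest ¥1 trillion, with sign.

+¥2,665 trillion

Spending multiplier = 1/(1 − c(1−t)) = 1/(1 − 0.897×0.85) = 1/0.23755 ≈ 4.21.
ΔY = k × ΔG = (+¥633 trillion) / 0.23755 ≈ +¥2,665 trillion.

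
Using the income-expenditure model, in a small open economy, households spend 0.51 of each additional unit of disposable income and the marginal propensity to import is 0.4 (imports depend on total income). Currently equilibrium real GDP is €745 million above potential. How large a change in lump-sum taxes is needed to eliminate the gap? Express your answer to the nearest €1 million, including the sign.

Spending multiplier = 1/(1 − c + m) = 1/(1 − 0.51 + 0.4) = 1/0.89 ≈ 1.124.
Tax multiplier = −c·k = −0.51/0.89 ≈ −0.573. Need ΔY = −€745 million, so ΔT = ΔY/(−c·k) = −(−€745 million) × 0.89 / 0.51 ≈ +€1,300 million.
The government should raise lump-sum taxes by €1,300 million.

+€1,300 million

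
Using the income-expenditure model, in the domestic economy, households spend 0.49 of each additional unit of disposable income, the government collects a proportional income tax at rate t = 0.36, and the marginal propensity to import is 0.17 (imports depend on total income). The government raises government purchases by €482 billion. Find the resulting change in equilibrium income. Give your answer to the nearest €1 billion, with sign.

+€563 billion

Government-spending multiplier = 1/(1 − c(1−t) + m) = 1/(1 − 0.49×0.64 + 0.17) = 1/0.8564 ≈ 1.168.
ΔY = k × ΔG = (+€482 billion) / 0.8564 ≈ +€563 billion.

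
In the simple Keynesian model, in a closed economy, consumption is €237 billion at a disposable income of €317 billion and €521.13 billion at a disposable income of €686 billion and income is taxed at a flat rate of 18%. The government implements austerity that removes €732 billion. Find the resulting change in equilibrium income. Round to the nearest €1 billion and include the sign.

MPC = ΔC/ΔYd = (521.13 − 237)/(686 − 317) = 284.13/369 = 0.77.
Expenditure multiplier = 1/(1 − c(1−t)) = 1/(1 − 0.77×0.82) = 1/0.3686 ≈ 2.713.
ΔY = k × ΔG = (−€732 billion) / 0.3686 ≈ −€1,986 billion.

−€1,986 billion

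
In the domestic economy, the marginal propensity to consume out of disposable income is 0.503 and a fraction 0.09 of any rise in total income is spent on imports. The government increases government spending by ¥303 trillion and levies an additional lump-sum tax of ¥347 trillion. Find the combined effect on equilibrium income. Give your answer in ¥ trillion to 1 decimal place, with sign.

+¥218.8 trillion

Expenditure multiplier = 1/(1 − c + m) = 1/(1 − 0.503 + 0.09) = 1/0.587 ≈ 1.704.
ΔG contributes k·ΔG = (+¥303 trillion) / 0.587 ≈ +¥516.2 trillion.
ΔT of +¥347 trillion changes first-round spending by −c·ΔT = −¥174.541 trillion, contributing k·(−c·ΔT) = (−¥174.541 trillion) / 0.587 ≈ −¥297.3 trillion.
Net ΔY = k(ΔG − c·ΔT) = (+¥128.459 trillion) / 0.587 ≈ +¥218.8 trillion.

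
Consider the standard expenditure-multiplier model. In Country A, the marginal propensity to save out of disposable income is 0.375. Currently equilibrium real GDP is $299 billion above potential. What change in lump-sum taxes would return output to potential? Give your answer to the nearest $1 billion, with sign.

+$179 billion

MPC = 1 − MPS = 1 − 0.375 = 0.625.
Spending multiplier = 1/(1 − MPC) = 1/(1 − 0.625) = 1/0.375 ≈ 2.667.
Tax multiplier = −c·k = −0.625/0.375 ≈ −1.667. Need ΔY = −$299 billion, so ΔT = ΔY/(−c·k) = −(−$299 billion) × 0.375 / 0.625 ≈ +$179 billion.
The government should raise lump-sum taxes by $179 billion.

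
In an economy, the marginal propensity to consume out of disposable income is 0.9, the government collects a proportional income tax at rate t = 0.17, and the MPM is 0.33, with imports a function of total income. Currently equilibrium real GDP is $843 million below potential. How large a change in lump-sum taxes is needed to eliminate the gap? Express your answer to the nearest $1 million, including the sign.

Spending multiplier = 1/(1 − c(1−t) + m) = 1/(1 − 0.9×0.83 + 0.33) = 1/0.583 ≈ 1.715.
Tax multiplier = −c·k = −0.9/0.583 ≈ −1.544. Need ΔY = +$843 million, so ΔT = ΔY/(−c·k) = −(+$843 million) × 0.583 / 0.9 ≈ −$546 million.
The government should cut lump-sum taxes by $546 million.

−$546 million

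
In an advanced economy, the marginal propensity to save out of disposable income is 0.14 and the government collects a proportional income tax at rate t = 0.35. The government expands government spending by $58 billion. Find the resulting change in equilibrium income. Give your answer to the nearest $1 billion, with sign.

MPC = 1 − MPS = 1 − 0.14 = 0.86.
Government-spending multiplier = 1/(1 − c(1−t)) = 1/(1 − 0.86×0.65) = 1/0.441 ≈ 2.268.
ΔY = k × ΔG = (+$58 billion) / 0.441 ≈ +$132 billion.

+$132 billion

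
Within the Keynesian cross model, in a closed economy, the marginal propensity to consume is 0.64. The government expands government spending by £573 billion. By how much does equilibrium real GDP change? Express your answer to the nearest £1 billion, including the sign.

Spending multiplier = 1/(1 − MPC) = 1/(1 − 0.64) = 1/0.36 ≈ 2.778.
ΔY = k × ΔG = (+£573 billion) / 0.36 ≈ +£1,592 billion.

+£1,592 billion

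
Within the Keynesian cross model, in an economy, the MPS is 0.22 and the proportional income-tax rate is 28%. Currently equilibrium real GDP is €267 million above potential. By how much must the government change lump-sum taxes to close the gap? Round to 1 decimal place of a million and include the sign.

MPC = 1 − MPS = 1 − 0.22 = 0.78.
Spending multiplier = 1/(1 − c(1−t)) = 1/(1 − 0.78×0.72) = 1/0.4384 ≈ 2.281.
Tax multiplier = −c·k = −0.78/0.4384 ≈ −1.779. Need ΔY = −€267 million, so ΔT = ΔY/(−c·k) = −(−€267 million) × 0.4384 / 0.78 ≈ +€150.1 million.
The government should raise lump-sum taxes by €150.1 million.

+€150.1 million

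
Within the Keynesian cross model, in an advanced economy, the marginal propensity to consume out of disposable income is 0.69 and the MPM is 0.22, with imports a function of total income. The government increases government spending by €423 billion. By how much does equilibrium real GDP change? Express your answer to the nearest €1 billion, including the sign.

+€798 billion

Spending multiplier = 1/(1 − c + m) = 1/(1 − 0.69 + 0.22) = 1/0.53 ≈ 1.887.
ΔY = k × ΔG = (+€423 billion) / 0.53 ≈ +€798 billion.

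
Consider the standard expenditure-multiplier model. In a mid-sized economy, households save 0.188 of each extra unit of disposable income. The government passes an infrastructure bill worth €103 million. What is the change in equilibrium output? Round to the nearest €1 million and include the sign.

+€548 million

MPC = 1 − MPS = 1 − 0.188 = 0.812.
Spending multiplier = 1/(1 − MPC) = 1/(1 − 0.812) = 1/0.188 ≈ 5.319.
ΔY = k × ΔG = (+€103 million) / 0.188 ≈ +€548 million.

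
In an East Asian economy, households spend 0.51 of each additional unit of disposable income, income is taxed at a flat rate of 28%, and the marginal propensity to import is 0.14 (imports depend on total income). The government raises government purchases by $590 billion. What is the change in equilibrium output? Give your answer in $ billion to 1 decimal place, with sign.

+$763.5 billion

Expenditure multiplier = 1/(1 − c(1−t) + m) = 1/(1 − 0.51×0.72 + 0.14) = 1/0.7728 ≈ 1.294.
ΔY = k × ΔG = (+$590 billion) / 0.7728 ≈ +$763.5 billion.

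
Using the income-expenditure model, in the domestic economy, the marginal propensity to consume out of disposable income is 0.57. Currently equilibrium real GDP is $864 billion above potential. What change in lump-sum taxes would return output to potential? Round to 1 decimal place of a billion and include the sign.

Spending multiplier = 1/(1 − MPC) = 1/(1 − 0.57) = 1/0.43 ≈ 2.326.
Tax multiplier = −c·k = −0.57/0.43 ≈ −1.326. Need ΔY = −$864 billion, so ΔT = ΔY/(−c·k) = −(−$864 billion) × 0.43 / 0.57 ≈ +$651.8 billion.
The government should raise lump-sum taxes by $651.8 billion.

+$651.8 billion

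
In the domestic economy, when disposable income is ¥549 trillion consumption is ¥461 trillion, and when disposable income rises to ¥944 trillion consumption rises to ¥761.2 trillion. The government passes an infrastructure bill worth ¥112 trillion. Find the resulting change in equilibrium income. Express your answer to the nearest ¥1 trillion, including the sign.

MPC = ΔC/ΔYd = (761.2 − 461)/(944 − 549) = 300.2/395 = 0.76.
Expenditure multiplier = 1/(1 − MPC) = 1/(1 − 0.76) = 1/0.24 ≈ 4.167.
ΔY = k × ΔG = (+¥112 trillion) / 0.24 ≈ +¥467 trillion.

+¥467 trillion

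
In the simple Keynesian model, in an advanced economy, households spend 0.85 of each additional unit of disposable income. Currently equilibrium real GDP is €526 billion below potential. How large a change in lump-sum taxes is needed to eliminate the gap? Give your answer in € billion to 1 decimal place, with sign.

−€92.8 billion

Spending multiplier = 1/(1 − MPC) = 1/(1 − 0.85) = 1/0.15 ≈ 6.667.
Tax multiplier = −c·k = −0.85/0.15 ≈ −5.667. Need ΔY = +€526 billion, so ΔT = ΔY/(−c·k) = −(+€526 billion) × 0.15 / 0.85 ≈ −€92.8 billion.
The government should cut lump-sum taxes by €92.8 billion.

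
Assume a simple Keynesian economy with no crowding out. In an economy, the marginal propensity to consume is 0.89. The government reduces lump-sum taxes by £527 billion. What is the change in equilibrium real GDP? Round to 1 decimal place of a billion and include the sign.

+£4,263.9 billion

A lump-sum tax change of −£527 billion shifts disposable income by +£527 billion; first-round consumption changes by −c × ΔT = −0.89 × (−£527 billion) = +£469.03 billion.
Expenditure multiplier = 1/(1 − MPC) = 1/(1 − 0.89) = 1/0.11 ≈ 9.091.
The tax multiplier is −c × k ≈ −8.091, so ΔY = k × (−c·ΔT) = (+£469.03 billion) / 0.11 ≈ +£4,263.9 billion.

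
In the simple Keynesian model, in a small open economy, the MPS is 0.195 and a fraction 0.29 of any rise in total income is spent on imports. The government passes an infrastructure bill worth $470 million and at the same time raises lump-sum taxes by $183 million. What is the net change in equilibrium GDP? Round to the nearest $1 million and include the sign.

MPC = 1 − MPS = 1 − 0.195 = 0.805.
Expenditure multiplier = 1/(1 − c + m) = 1/(1 − 0.805 + 0.29) = 1/0.485 ≈ 2.062.
ΔG contributes k·ΔG = (+$470 million) / 0.485 ≈ +$969.1 million.
ΔT of +$183 million changes first-round spending by −c·ΔT = −$147.315 million, contributing k·(−c·ΔT) = (−$147.315 million) / 0.485 ≈ −$303.7 million.
Net ΔY = k(ΔG − c·ΔT) = (+$322.685 million) / 0.485 ≈ +$665 million.

+$665 million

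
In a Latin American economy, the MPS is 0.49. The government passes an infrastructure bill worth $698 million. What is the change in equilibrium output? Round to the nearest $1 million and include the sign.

+$1,424 million

MPC = 1 − MPS = 1 − 0.49 = 0.51.
Expenditure multiplier = 1/(1 − MPC) = 1/(1 − 0.51) = 1/0.49 ≈ 2.041.
ΔY = k × ΔG = (+$698 million) / 0.49 ≈ +$1,424 million.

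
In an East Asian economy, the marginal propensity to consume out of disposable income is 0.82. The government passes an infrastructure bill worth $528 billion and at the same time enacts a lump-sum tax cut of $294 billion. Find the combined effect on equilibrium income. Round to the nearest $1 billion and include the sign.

Expenditure multiplier = 1/(1 − MPC) = 1/(1 − 0.82) = 1/0.18 ≈ 5.556.
ΔG contributes k·ΔG = (+$528 billion) / 0.18 ≈ +$2,933.3 billion.
ΔT of −$294 billion changes first-round spending by −c·ΔT = +$241.08 billion, contributing k·(−c·ΔT) = (+$241.08 billion) / 0.18 ≈ +$1,339.3 billion.
Net ΔY = k(ΔG − c·ΔT) = (+$769.08 billion) / 0.18 ≈ +$4,273 billion.

+$4,273 billion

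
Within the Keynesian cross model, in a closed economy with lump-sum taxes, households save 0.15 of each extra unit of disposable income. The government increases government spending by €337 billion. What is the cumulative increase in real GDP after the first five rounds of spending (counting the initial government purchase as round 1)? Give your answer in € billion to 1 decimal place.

€1,249.8 billion

MPC = 1 − MPS = 1 − 0.15 = 0.85.
Round 1 adds ΔG = €337 billion; each later round is MPC = 0.85 times the previous.
After 5 rounds: 337 + 286.45 + 243.4825 + 206.960125 + 175.91610625 = ΔG·(1 − c^5)/(1 − c) = 337 × (1 − 0.4437053125)/0.15 ≈ €1,249.8 billion.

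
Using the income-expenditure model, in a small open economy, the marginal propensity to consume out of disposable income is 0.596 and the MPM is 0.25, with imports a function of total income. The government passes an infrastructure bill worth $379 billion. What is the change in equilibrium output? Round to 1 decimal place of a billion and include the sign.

+$579.5 billion

Expenditure multiplier = 1/(1 − c + m) = 1/(1 − 0.596 + 0.25) = 1/0.654 ≈ 1.529.
ΔY = k × ΔG = (+$379 billion) / 0.654 ≈ +$579.5 billion.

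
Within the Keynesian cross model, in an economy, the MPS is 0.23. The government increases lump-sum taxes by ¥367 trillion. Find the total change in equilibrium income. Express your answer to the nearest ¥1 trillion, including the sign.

−¥1,229 trillion

MPC = 1 − MPS = 1 − 0.23 = 0.77.
A lump-sum tax change of +¥367 trillion shifts disposable income by −¥367 trillion; first-round consumption changes by −c × ΔT = −0.77 × (+¥367 trillion) = −¥282.59 trillion.
Expenditure multiplier = 1/(1 − MPC) = 1/(1 − 0.77) = 1/0.23 ≈ 4.348.
The tax multiplier is −c × k ≈ −3.348, so ΔY = k × (−c·ΔT) = (−¥282.59 trillion) / 0.23 ≈ −¥1,229 trillion.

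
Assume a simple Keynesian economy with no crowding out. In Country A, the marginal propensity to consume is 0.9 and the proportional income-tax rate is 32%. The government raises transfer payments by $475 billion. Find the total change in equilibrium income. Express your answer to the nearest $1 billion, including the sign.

The transfer change shifts disposable income by +$475 billion, so first-round consumption changes by c·ΔTR = 0.9 × (+$475 billion) = +$427.5 billion.
Expenditure multiplier = 1/(1 − c(1−t)) = 1/(1 − 0.9×0.68) = 1/0.388 ≈ 2.577.
The transfer multiplier is c × k ≈ 2.32, so ΔY = k × (c·ΔTR) = (+$427.5 billion) / 0.388 ≈ +$1,102 billion.

+$1,102 billion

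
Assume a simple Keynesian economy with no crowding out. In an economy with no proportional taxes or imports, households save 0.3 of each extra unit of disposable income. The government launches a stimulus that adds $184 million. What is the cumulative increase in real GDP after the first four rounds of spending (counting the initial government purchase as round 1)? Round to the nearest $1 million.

MPC = 1 − MPS = 1 − 0.3 = 0.7.
Round 1 adds ΔG = $184 million; each later round is MPC = 0.7 times the previous.
After 4 rounds: 184 + 128.8 + 90.16 + 63.112 = ΔG·(1 − c^4)/(1 − c) = 184 × (1 − 0.2401)/0.3 ≈ $466 million.

$466 million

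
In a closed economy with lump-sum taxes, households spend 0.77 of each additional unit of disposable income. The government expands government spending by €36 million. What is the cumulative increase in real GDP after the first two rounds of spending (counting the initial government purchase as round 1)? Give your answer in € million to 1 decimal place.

€63.7 million

Round 1 adds ΔG = €36 million; each later round is MPC = 0.77 times the previous.
After 2 rounds: 36 + 27.72 = ΔG·(1 − c^2)/(1 − c) = 36 × (1 − 0.5929)/0.23 ≈ €63.7 million.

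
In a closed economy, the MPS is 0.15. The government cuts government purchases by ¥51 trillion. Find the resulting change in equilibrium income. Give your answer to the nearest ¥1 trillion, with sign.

MPC = 1 − MPS = 1 − 0.15 = 0.85.
Government-spending multiplier = 1/(1 − MPC) = 1/(1 − 0.85) = 1/0.15 ≈ 6.667.
ΔY = k × ΔG = (−¥51 trillion) / 0.15 = −¥340 trillion.

−¥340 trillion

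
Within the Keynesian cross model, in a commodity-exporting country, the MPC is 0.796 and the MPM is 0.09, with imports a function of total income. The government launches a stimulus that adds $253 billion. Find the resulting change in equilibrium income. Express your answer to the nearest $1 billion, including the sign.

Spending multiplier = 1/(1 − c + m) = 1/(1 − 0.796 + 0.09) = 1/0.294 ≈ 3.401.
ΔY = k × ΔG = (+$253 billion) / 0.294 ≈ +$861 billion.

+$861 billion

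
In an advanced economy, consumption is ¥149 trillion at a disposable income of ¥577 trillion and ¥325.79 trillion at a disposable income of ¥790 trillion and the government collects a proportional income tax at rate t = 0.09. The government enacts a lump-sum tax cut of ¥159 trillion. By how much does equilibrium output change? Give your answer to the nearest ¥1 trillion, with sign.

MPC = ΔC/ΔYd = (325.79 − 149)/(790 − 577) = 176.79/213 = 0.83.
A lump-sum tax change of −¥159 trillion shifts disposable income by +¥159 trillion; first-round consumption changes by −c × ΔT = −0.83 × (−¥159 trillion) = +¥131.97 trillion.
Expenditure multiplier = 1/(1 − c(1−t)) = 1/(1 − 0.83×0.91) = 1/0.2447 ≈ 4.087.
The tax multiplier is −c × k ≈ −3.392, so ΔY = k × (−c·ΔT) = (+¥131.97 trillion) / 0.2447 ≈ +¥539 trillion.

+¥539 trillion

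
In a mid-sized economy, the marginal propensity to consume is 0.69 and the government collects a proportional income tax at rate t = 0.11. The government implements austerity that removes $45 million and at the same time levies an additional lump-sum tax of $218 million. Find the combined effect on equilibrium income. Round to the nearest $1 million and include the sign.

Expenditure multiplier = 1/(1 − c(1−t)) = 1/(1 − 0.69×0.89) = 1/0.3859 ≈ 2.591.
ΔG contributes k·ΔG = (−$45 million) / 0.3859 ≈ −$116.6 million.
ΔT of +$218 million changes first-round spending by −c·ΔT = −$150.42 million, contributing k·(−c·ΔT) = (−$150.42 million) / 0.3859 ≈ −$389.8 million.
Net ΔY = k(ΔG − c·ΔT) = (−$195.42 million) / 0.3859 ≈ −$506 million.

−$506 million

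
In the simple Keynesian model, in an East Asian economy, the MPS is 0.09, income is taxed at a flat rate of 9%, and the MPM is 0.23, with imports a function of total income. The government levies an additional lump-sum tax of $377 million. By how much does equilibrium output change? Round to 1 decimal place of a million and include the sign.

MPC = 1 − MPS = 1 − 0.09 = 0.91.
A lump-sum tax change of +$377 million shifts disposable income by −$377 million; first-round consumption changes by −c × ΔT = −0.91 × (+$377 million) = −$343.07 million.
Expenditure multiplier = 1/(1 − c(1−t) + m) = 1/(1 − 0.91×0.91 + 0.23) = 1/0.4019 ≈ 2.488.
The tax multiplier is −c × k ≈ −2.264, so ΔY = k × (−c·ΔT) = (−$343.07 million) / 0.4019 ≈ −$853.6 million.

−$853.6 million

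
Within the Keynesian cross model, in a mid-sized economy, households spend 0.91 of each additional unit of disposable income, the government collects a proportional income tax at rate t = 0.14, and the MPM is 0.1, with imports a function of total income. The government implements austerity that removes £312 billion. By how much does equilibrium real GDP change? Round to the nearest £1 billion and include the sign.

Expenditure multiplier = 1/(1 − c(1−t) + m) = 1/(1 − 0.91×0.86 + 0.1) = 1/0.3174 ≈ 3.151.
ΔY = k × ΔG = (−£312 billion) / 0.3174 ≈ −£983 billion.

−£983 billion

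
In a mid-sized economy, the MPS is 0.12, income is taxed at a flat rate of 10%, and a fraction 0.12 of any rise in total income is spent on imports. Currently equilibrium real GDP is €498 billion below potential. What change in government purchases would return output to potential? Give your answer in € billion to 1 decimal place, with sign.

MPC = 1 − MPS = 1 − 0.12 = 0.88.
Spending multiplier = 1/(1 − c(1−t) + m) = 1/(1 − 0.88×0.9 + 0.12) = 1/0.328 ≈ 3.049.
Need ΔY = +€498 billion, so ΔG = ΔY/k = (+€498 billion) × 0.328 ≈ +€163.3 billion.
The government should increase government purchases by €163.3 billion.

+€163.3 billion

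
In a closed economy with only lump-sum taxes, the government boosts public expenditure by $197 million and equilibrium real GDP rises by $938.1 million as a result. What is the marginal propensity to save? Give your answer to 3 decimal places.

0.210

Implied spending multiplier k = ΔY/ΔG = 938.1/197 ≈ 4.7619.
Since k = 1/(1 − MPC), MPC = 1 − 1/k = 1 − ΔG/ΔY = 1 − 197/938.1 ≈ 0.790.
MPS = 1 − MPC = 0.210.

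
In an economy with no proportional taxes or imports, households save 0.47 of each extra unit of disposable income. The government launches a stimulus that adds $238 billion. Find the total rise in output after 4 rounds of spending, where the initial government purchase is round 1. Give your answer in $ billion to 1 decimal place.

MPC = 1 − MPS = 1 − 0.47 = 0.53.
Round 1 adds ΔG = $238 billion; each later round is MPC = 0.53 times the previous.
After 4 rounds: 238 + 126.14 + 66.8542 + 35.432726 = ΔG·(1 − c^4)/(1 − c) = 238 × (1 − 0.07890481)/0.47 ≈ $466.4 billion.

$466.4 billion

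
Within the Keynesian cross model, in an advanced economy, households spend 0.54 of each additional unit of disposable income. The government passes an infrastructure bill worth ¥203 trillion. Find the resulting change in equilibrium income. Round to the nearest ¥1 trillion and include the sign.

+¥441 trillion

Government-spending multiplier = 1/(1 − MPC) = 1/(1 − 0.54) = 1/0.46 ≈ 2.174.
ΔY = k × ΔG = (+¥203 trillion) / 0.46 ≈ +¥441 trillion.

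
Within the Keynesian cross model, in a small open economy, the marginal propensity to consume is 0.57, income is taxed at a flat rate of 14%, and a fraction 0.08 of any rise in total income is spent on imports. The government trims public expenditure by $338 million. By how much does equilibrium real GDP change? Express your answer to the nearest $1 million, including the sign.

Spending multiplier = 1/(1 − c(1−t) + m) = 1/(1 − 0.57×0.86 + 0.08) = 1/0.5898 ≈ 1.695.
ΔY = k × ΔG = (−$338 million) / 0.5898 ≈ −$573 million.

−$573 million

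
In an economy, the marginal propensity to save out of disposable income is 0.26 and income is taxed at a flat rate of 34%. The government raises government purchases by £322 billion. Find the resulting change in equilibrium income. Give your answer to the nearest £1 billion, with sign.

+£629 billion

MPC = 1 − MPS = 1 − 0.26 = 0.74.
Spending multiplier = 1/(1 − c(1−t)) = 1/(1 − 0.74×0.66) = 1/0.5116 ≈ 1.955.
ΔY = k × ΔG = (+£322 billion) / 0.5116 ≈ +£629 billion.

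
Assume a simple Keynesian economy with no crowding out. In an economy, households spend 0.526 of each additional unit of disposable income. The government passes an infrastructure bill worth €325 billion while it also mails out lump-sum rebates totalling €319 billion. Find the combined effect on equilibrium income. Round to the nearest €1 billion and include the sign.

Expenditure multiplier = 1/(1 − MPC) = 1/(1 − 0.526) = 1/0.474 ≈ 2.11.
ΔG contributes k·ΔG = (+€325 billion) / 0.474 ≈ +€685.7 billion.
ΔT of −€319 billion changes first-round spending by −c·ΔT = +€167.794 billion, contributing k·(−c·ΔT) = (+€167.794 billion) / 0.474 ≈ +€354 billion.
Net ΔY = k(ΔG − c·ΔT) = (+€492.794 billion) / 0.474 ≈ +€1,040 billion.

+€1,040 billion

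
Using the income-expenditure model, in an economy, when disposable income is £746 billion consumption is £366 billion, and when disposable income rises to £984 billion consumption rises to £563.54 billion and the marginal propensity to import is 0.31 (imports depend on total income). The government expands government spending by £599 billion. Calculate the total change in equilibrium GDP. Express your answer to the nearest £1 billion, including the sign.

+£1,248 billion

MPC = ΔC/ΔYd = (563.54 − 366)/(984 − 746) = 197.54/238 = 0.83.
Expenditure multiplier = 1/(1 − c + m) = 1/(1 − 0.83 + 0.31) = 1/0.48 ≈ 2.083.
ΔY = k × ΔG = (+£599 billion) / 0.48 ≈ +£1,248 billion.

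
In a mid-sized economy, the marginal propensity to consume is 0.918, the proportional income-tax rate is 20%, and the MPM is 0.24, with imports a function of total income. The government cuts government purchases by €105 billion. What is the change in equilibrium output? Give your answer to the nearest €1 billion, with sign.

Government-spending multiplier = 1/(1 − c(1−t) + m) = 1/(1 − 0.918×0.8 + 0.24) = 1/0.5056 ≈ 1.978.
ΔY = k × ΔG = (−€105 billion) / 0.5056 ≈ −€208 billion.

−€208 billion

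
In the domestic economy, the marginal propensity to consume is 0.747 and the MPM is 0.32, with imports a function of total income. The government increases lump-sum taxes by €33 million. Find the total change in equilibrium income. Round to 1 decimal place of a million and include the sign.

−€43.0 million

A lump-sum tax change of +€33 million shifts disposable income by −€33 million; first-round consumption changes by −c × ΔT = −0.747 × (+€33 million) = −€24.651 million.
Expenditure multiplier = 1/(1 − c + m) = 1/(1 − 0.747 + 0.32) = 1/0.573 ≈ 1.745.
The tax multiplier is −c × k ≈ −1.304, so ΔY = k × (−c·ΔT) = (−€24.651 million) / 0.573 ≈ −€43 million.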